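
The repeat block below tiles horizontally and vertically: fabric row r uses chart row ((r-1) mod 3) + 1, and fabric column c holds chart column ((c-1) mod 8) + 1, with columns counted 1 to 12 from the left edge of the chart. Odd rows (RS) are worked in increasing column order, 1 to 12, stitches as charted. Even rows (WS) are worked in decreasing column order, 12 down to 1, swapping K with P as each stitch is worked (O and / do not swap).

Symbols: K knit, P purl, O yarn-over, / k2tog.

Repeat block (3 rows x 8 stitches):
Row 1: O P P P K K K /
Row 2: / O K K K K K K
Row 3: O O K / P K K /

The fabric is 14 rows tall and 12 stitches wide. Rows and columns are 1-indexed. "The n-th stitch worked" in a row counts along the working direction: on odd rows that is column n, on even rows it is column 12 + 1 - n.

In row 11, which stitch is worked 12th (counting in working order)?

Stitch:
K

Derivation:
Row 11: (11-1) mod 3 = 1, so use chart row 2. Odd row -> RS.
Chart row 2 tiled across columns 1-12: / O K K K K K K / O K K
Right side: take the tiled row as-is (worked left to right from column 1).
Stitch 12 in working order -> K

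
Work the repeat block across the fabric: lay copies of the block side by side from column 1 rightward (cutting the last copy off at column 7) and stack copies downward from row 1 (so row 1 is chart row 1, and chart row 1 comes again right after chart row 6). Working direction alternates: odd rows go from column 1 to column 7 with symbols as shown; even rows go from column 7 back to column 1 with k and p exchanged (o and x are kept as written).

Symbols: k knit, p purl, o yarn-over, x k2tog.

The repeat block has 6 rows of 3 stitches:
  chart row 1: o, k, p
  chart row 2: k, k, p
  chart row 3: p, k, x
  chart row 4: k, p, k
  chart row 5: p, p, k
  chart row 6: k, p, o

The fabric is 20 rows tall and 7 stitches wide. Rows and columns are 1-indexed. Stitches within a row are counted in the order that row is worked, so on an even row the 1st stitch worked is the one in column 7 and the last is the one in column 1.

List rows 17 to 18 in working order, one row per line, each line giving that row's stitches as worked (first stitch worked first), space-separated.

Row 17: chart row 5, RS - tile across columns 1-7 and work as-is.
Row 18: chart row 6, WS - tiled (columns 1-7): k p o k p o k; work from column 7 back to 1 with k<->p swapped.

Result:
p p k p p k p
p o k p o k p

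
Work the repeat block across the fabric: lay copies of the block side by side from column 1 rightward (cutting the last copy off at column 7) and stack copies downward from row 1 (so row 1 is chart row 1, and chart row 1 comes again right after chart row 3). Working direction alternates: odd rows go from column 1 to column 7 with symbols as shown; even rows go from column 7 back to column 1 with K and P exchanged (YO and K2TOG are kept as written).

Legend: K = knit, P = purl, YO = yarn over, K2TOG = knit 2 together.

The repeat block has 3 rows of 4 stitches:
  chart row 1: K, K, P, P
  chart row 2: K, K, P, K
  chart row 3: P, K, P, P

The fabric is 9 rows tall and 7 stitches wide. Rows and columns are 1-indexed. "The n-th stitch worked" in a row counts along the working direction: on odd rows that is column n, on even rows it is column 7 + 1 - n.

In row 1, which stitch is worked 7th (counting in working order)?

Result:
P

Derivation:
Row 1: (1-1) mod 3 = 0, so use chart row 1. Odd row -> RS.
Chart row 1 tiled across columns 1-7: K K P P K K P
Right side: take the tiled row as-is (worked left to right from column 1).
Stitch 7 in working order -> P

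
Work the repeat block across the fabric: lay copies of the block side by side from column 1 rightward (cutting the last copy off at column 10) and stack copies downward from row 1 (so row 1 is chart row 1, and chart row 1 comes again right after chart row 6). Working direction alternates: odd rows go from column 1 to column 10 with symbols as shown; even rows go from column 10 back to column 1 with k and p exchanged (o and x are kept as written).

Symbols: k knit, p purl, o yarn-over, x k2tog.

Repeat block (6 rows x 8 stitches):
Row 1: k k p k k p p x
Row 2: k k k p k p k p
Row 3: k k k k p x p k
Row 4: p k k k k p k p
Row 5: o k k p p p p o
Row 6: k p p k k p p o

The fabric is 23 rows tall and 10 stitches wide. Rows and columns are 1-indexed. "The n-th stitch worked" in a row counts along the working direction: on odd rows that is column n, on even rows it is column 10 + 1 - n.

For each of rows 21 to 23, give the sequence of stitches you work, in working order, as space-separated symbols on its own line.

Result:
k k k k p x p k k k
p k k p k p p p p k
o k k p p p p o o k

Derivation:
Row 21: chart row 3, RS - tile across columns 1-10 and work as-is.
Row 22: chart row 4, WS - tiled (columns 1-10): p k k k k p k p p k; work from column 10 back to 1 with k<->p swapped.
Row 23: chart row 5, RS - tile across columns 1-10 and work as-is.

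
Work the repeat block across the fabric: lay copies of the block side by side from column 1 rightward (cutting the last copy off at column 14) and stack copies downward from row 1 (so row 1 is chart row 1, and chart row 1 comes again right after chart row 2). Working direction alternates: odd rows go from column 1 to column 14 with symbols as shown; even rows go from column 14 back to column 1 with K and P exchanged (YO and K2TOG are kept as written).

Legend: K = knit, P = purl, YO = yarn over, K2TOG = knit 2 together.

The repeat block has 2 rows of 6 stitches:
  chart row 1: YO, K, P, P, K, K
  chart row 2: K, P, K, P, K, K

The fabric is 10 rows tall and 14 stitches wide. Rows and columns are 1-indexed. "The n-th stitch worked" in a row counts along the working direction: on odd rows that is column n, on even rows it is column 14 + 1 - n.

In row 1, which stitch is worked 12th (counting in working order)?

== STITCH ==
K

Derivation:
For row 1: chart row = ((1-1) mod 2) + 1 = 1; this is a RS (odd) row.
Chart row 1 tiled across columns 1-14: YO K P P K K YO K P P K K YO K
RS: work column 1 to column 14, symbols as charted — the tiled row is the row as worked.
Counting 12 along the worked row gives K.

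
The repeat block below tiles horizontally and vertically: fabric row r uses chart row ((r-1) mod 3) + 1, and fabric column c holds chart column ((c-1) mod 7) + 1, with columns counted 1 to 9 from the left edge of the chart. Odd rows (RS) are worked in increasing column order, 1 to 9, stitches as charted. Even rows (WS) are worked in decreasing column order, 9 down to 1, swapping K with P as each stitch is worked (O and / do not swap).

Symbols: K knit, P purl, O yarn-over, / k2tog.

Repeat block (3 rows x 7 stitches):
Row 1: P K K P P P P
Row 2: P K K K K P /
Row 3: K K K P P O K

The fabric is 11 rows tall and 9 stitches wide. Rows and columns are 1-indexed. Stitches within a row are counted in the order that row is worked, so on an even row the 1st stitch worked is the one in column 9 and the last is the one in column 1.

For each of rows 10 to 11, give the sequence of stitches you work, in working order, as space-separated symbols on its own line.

Row 10: chart row 1, WS - tiled (columns 1-9): P K K P P P P P K; work from column 9 back to 1 with K<->P swapped.
Row 11: chart row 2, RS - tile across columns 1-9 and work as-is.

Result:
P K K K K K P P K
P K K K K P / P K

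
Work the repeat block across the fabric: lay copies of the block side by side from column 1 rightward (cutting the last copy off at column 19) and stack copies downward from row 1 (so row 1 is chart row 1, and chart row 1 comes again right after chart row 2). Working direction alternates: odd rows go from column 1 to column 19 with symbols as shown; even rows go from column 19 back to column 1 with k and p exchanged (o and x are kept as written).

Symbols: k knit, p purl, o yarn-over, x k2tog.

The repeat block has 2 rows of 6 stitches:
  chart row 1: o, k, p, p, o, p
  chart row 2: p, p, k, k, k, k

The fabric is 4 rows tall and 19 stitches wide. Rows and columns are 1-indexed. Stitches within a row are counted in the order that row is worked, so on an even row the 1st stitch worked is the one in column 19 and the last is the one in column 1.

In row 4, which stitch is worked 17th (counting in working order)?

Row 4 uses chart row ((4-1) mod 2)+1 = 2. Row 4 is even, so WS.
Chart row 2 tiled across columns 1-19: p p k k k k p p k k k k p p k k k k p
Wrong side: read the tiled row from column 19 down to 1 and exchange k with p (leave o, x).
Row 4 as worked: k p p p p k k p p p p k k p p p p k k
Counting 17 along the worked row gives p.

Stitch:
p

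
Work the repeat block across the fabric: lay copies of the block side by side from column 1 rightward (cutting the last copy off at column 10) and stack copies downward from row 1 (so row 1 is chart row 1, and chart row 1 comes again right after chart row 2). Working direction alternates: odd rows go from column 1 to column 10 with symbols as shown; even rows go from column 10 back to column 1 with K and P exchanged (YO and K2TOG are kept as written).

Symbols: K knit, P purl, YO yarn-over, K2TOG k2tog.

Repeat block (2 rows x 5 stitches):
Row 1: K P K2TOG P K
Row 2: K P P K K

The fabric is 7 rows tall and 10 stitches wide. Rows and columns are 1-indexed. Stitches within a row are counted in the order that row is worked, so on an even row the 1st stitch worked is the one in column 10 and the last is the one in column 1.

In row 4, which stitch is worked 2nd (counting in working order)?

Row 4 uses chart row ((4-1) mod 2)+1 = 2. Row 4 is even, so WS.
Chart row 2 tiled across columns 1-10: K P P K K K P P K K
Wrong side: read the tiled row from column 10 down to 1 and exchange K with P (leave YO, K2TOG).
Row 4 as worked: P P K K P P P K K P
Stitch 2 in working order -> P

== STITCH ==
P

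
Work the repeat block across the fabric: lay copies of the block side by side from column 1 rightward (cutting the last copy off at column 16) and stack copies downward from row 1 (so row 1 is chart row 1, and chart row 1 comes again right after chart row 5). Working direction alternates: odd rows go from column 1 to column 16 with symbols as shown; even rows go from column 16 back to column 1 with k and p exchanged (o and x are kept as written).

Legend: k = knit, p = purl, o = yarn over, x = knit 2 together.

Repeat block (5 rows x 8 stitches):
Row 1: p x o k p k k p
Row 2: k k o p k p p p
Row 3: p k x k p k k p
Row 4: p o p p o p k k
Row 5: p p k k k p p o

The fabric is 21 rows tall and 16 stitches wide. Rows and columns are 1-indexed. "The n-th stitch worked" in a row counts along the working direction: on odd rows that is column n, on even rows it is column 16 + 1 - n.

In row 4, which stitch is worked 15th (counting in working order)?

== STITCH ==
o

Derivation:
Row 4: (4-1) mod 5 = 3, so use chart row 4. Even row -> WS.
Chart row 4 tiled across columns 1-16: p o p p o p k k p o p p o p k k
WS: work from column 16 back to column 1 (reverse the tiled row), swapping k<->p (o and x unchanged).
Row 4 as worked: p p k o k k o k p p k o k k o k
Stitch 15 in working order -> o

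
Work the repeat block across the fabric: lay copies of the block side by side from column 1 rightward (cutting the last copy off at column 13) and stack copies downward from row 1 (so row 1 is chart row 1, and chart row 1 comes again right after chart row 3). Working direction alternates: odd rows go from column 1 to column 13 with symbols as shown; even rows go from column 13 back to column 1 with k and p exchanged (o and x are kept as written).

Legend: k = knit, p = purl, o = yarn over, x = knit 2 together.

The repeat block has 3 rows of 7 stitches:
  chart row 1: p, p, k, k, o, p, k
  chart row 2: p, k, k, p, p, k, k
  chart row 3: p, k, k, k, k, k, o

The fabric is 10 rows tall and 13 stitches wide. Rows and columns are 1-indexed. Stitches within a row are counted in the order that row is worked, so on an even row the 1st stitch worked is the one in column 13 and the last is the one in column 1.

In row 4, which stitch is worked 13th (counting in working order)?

Stitch:
k

Derivation:
For row 4: chart row = ((4-1) mod 3) + 1 = 1; this is a WS (even) row.
Chart row 1 tiled across columns 1-13: p p k k o p k p p k k o p
Wrong side: read the tiled row from column 13 down to 1 and exchange k with p (leave o, x).
Row 4 as worked: k o p p k k p k o p p k k
Stitch 13 in working order -> k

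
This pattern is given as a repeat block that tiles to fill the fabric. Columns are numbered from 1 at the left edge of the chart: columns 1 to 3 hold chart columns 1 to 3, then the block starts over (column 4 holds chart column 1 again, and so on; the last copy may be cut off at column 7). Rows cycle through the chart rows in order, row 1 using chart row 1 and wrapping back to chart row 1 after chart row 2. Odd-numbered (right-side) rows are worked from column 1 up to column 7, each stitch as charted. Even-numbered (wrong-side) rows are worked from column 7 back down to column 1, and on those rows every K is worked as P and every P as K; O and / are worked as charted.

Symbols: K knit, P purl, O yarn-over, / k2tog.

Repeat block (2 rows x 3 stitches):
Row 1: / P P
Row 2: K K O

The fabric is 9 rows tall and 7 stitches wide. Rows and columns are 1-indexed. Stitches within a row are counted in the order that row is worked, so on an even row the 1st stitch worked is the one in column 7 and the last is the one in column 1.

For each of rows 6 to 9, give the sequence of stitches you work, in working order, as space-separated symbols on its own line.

Rows as worked:
P O P P O P P
/ P P / P P /
P O P P O P P
/ P P / P P /

Derivation:
Row 6: chart row 2, WS - tiled (columns 1-7): K K O K K O K; work from column 7 back to 1 with K<->P swapped.
Row 7: chart row 1, RS - tile across columns 1-7 and work as-is.
Row 8: chart row 2, WS - tiled (columns 1-7): K K O K K O K; work from column 7 back to 1 with K<->P swapped.
Row 9: chart row 1, RS - tile across columns 1-7 and work as-is.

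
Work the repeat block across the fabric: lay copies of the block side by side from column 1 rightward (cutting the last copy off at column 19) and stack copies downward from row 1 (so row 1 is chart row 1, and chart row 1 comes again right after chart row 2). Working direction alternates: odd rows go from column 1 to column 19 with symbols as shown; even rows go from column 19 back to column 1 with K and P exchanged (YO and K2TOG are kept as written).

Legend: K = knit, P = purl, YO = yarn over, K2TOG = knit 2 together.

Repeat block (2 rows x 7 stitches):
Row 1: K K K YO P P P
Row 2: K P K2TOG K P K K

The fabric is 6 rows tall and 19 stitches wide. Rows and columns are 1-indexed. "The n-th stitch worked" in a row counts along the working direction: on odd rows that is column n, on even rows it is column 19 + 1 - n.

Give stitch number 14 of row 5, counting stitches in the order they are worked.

== STITCH ==
P

Derivation:
For row 5: chart row = ((5-1) mod 2) + 1 = 1; this is a RS (odd) row.
Chart row 1 tiled across columns 1-19: K K K YO P P P K K K YO P P P K K K YO P
RS: work column 1 to column 19, symbols as charted — the tiled row is the row as worked.
Stitch 14 in working order -> P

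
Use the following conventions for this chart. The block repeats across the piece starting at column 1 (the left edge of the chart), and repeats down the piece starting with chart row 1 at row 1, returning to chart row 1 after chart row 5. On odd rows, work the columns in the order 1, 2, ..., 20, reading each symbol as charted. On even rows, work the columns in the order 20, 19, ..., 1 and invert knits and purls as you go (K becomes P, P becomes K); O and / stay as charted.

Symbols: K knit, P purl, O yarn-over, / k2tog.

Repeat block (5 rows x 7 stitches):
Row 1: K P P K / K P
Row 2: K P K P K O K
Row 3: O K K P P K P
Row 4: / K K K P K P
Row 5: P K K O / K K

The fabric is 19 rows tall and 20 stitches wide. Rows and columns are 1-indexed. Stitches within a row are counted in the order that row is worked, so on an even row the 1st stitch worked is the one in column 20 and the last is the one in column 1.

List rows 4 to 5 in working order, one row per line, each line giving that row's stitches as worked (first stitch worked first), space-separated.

Row 4: chart row 4, WS - tiled (columns 1-20): / K K K P K P / K K K P K P / K K K P K; work from column 20 back to 1 with K<->P swapped.
Row 5: chart row 5, RS - tile across columns 1-20 and work as-is.

Rows as worked:
P K P P P / K P K P P P / K P K P P P /
P K K O / K K P K K O / K K P K K O / K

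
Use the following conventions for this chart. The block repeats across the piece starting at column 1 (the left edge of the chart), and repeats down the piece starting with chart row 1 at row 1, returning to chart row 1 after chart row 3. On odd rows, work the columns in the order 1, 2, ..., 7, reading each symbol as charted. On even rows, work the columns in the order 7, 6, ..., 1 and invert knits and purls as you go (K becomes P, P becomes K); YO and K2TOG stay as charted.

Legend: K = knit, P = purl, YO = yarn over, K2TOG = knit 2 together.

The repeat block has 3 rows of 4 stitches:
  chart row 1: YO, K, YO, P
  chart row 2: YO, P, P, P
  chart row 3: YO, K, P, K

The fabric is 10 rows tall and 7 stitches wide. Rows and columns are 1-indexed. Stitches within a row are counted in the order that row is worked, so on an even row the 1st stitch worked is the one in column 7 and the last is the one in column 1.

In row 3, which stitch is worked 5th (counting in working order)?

Row 3: (3-1) mod 3 = 2, so use chart row 3. Odd row -> RS.
Chart row 3 tiled across columns 1-7: YO K P K YO K P
RS: work column 1 to column 7, symbols as charted — the tiled row is the row as worked.
Stitch 5 in working order -> YO

Result:
YO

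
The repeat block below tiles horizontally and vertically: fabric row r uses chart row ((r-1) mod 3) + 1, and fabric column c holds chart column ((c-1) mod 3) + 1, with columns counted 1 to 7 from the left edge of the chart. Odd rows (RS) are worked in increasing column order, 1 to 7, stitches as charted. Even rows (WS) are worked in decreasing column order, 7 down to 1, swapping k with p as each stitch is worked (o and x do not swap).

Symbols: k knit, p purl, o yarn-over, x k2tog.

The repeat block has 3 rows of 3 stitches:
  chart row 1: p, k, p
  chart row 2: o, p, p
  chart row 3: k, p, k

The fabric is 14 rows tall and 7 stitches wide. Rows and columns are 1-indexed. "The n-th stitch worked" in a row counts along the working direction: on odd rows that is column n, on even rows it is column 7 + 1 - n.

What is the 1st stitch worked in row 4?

Result:
k

Derivation:
For row 4: chart row = ((4-1) mod 3) + 1 = 1; this is a WS (even) row.
Chart row 1 tiled across columns 1-7: p k p p k p p
WS row: flip the tiled sequence (start at column 7) and apply k<->p; o and x stay.
Row 4 as worked: k k p k k p k
Stitch 1 in working order -> k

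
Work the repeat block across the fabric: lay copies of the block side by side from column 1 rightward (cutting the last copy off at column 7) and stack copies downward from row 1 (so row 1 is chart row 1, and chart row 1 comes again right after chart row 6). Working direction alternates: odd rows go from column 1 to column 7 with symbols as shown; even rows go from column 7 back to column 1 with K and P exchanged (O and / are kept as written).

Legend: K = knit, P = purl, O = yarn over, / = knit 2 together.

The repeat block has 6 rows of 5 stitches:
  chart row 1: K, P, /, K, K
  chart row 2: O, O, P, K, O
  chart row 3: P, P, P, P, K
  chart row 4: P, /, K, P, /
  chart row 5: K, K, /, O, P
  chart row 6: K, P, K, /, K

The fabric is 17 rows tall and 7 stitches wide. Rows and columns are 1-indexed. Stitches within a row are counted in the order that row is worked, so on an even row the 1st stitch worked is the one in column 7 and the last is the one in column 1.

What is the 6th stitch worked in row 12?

== STITCH ==
K

Derivation:
For row 12: chart row = ((12-1) mod 6) + 1 = 6; this is a WS (even) row.
Chart row 6 tiled across columns 1-7: K P K / K K P
Wrong side: read the tiled row from column 7 down to 1 and exchange K with P (leave O, /).
Row 12 as worked: K P P / P K P
The 6th stitch worked is K.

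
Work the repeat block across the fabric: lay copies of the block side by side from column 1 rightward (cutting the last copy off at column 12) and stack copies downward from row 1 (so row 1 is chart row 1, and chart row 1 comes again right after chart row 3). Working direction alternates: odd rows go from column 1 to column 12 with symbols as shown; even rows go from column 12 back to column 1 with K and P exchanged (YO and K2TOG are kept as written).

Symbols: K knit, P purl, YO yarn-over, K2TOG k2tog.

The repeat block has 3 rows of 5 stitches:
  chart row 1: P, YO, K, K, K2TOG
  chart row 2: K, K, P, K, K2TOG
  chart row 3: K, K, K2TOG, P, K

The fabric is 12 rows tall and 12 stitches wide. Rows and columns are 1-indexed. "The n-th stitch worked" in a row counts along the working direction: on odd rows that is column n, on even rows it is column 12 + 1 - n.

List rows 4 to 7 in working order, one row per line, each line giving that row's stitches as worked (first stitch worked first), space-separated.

== ROWS AS WORKED ==
YO K K2TOG P P YO K K2TOG P P YO K
K K P K K2TOG K K P K K2TOG K K
P P P K K2TOG P P P K K2TOG P P
P YO K K K2TOG P YO K K K2TOG P YO

Derivation:
Row 4: chart row 1, WS - tiled (columns 1-12): P YO K K K2TOG P YO K K K2TOG P YO; work from column 12 back to 1 with K<->P swapped.
Row 5: chart row 2, RS - tile across columns 1-12 and work as-is.
Row 6: chart row 3, WS - tiled (columns 1-12): K K K2TOG P K K K K2TOG P K K K; work from column 12 back to 1 with K<->P swapped.
Row 7: chart row 1, RS - tile across columns 1-12 and work as-is.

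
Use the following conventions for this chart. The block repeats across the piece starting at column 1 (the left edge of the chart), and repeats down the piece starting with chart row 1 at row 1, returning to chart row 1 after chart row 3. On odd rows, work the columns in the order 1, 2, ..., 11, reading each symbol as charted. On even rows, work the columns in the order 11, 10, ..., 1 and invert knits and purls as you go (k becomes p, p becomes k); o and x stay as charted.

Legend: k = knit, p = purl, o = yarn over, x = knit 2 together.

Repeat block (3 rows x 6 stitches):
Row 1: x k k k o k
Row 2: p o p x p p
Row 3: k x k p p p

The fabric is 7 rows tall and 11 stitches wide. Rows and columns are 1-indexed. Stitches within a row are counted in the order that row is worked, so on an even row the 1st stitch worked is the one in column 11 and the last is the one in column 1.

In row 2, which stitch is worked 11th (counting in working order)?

Row 2: (2-1) mod 3 = 1, so use chart row 2. Even row -> WS.
Chart row 2 tiled across columns 1-11: p o p x p p p o p x p
WS: work from column 11 back to column 1 (reverse the tiled row), swapping k<->p (o and x unchanged).
Row 2 as worked: k x k o k k k x k o k
The 11th stitch worked is k.

== STITCH ==
k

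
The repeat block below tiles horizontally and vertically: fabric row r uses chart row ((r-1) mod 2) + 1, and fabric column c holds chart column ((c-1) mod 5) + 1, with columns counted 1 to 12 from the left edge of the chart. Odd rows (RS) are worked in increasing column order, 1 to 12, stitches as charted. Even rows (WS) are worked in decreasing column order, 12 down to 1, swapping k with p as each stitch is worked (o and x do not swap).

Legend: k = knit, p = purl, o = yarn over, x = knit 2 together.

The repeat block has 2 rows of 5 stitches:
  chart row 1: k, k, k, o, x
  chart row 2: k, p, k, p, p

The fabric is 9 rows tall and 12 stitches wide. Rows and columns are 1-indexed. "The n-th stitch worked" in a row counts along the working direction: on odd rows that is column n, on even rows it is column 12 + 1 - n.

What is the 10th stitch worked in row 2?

Stitch:
p

Derivation:
Row 2 uses chart row ((2-1) mod 2)+1 = 2. Row 2 is even, so WS.
Chart row 2 tiled across columns 1-12: k p k p p k p k p p k p
Wrong side: read the tiled row from column 12 down to 1 and exchange k with p (leave o, x).
Row 2 as worked: k p k k p k p k k p k p
Stitch 10 in working order -> p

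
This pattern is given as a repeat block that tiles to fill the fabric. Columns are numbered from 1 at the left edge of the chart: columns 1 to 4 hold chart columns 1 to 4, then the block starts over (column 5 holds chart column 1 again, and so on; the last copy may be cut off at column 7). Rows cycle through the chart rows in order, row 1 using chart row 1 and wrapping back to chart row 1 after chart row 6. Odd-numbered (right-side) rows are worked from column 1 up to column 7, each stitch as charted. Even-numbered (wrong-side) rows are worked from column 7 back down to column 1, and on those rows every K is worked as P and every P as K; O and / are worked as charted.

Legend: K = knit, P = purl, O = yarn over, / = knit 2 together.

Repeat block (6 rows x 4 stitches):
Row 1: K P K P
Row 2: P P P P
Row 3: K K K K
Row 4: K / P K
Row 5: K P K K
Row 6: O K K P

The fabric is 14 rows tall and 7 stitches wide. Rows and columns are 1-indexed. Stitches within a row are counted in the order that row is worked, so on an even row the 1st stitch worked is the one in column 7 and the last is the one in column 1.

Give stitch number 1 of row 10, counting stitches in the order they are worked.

Result:
K

Derivation:
For row 10: chart row = ((10-1) mod 6) + 1 = 4; this is a WS (even) row.
Chart row 4 tiled across columns 1-7: K / P K K / P
WS row: flip the tiled sequence (start at column 7) and apply K<->P; O and / stay.
Row 10 as worked: K / P P K / P
Stitch 1 in working order -> K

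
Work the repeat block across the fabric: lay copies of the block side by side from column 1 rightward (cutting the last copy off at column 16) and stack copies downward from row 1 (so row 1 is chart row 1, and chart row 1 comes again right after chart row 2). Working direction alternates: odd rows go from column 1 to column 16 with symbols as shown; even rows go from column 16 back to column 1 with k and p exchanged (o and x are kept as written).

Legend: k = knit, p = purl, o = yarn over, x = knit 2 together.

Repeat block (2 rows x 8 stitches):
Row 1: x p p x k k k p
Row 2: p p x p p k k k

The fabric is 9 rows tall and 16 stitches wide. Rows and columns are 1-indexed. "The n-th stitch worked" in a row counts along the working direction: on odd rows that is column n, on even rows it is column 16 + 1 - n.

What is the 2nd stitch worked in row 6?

For row 6: chart row = ((6-1) mod 2) + 1 = 2; this is a WS (even) row.
Chart row 2 tiled across columns 1-16: p p x p p k k k p p x p p k k k
WS row: flip the tiled sequence (start at column 16) and apply k<->p; o and x stay.
Row 6 as worked: p p p k k x k k p p p k k x k k
The 2nd stitch worked is p.

== STITCH ==
p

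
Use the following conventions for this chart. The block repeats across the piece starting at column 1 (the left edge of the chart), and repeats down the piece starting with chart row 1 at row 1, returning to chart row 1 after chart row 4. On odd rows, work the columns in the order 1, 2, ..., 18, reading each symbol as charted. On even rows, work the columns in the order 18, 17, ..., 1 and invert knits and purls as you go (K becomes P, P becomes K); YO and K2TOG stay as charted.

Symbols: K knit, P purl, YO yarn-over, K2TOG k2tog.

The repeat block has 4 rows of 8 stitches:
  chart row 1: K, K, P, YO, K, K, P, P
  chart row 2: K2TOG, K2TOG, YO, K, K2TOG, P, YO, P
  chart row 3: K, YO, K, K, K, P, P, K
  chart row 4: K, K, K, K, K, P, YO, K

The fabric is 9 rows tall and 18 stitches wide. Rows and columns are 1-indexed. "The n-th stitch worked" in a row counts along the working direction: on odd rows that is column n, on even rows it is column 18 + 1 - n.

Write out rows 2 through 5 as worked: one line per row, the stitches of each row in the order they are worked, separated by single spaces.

Row 2: chart row 2, WS - tiled (columns 1-18): K2TOG K2TOG YO K K2TOG P YO P K2TOG K2TOG YO K K2TOG P YO P K2TOG K2TOG; work from column 18 back to 1 with K<->P swapped.
Row 3: chart row 3, RS - tile across columns 1-18 and work as-is.
Row 4: chart row 4, WS - tiled (columns 1-18): K K K K K P YO K K K K K K P YO K K K; work from column 18 back to 1 with K<->P swapped.
Row 5: chart row 1, RS - tile across columns 1-18 and work as-is.

Rows as worked:
K2TOG K2TOG K YO K K2TOG P YO K2TOG K2TOG K YO K K2TOG P YO K2TOG K2TOG
K YO K K K P P K K YO K K K P P K K YO
P P P YO K P P P P P P YO K P P P P P
K K P YO K K P P K K P YO K K P P K K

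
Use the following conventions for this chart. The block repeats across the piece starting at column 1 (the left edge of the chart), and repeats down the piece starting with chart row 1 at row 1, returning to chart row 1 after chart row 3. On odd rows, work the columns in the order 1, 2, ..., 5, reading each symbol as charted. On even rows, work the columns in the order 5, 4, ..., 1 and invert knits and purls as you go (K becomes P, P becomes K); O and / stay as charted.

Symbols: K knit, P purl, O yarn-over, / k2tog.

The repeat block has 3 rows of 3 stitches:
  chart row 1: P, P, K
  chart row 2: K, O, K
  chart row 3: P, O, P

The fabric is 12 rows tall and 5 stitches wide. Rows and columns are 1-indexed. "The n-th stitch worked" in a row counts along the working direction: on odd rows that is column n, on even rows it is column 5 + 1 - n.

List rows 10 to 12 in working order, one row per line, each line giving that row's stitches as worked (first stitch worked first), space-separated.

Row 10: chart row 1, WS - tiled (columns 1-5): P P K P P; work from column 5 back to 1 with K<->P swapped.
Row 11: chart row 2, RS - tile across columns 1-5 and work as-is.
Row 12: chart row 3, WS - tiled (columns 1-5): P O P P O; work from column 5 back to 1 with K<->P swapped.

Rows as worked:
K K P K K
K O K K O
O K K O K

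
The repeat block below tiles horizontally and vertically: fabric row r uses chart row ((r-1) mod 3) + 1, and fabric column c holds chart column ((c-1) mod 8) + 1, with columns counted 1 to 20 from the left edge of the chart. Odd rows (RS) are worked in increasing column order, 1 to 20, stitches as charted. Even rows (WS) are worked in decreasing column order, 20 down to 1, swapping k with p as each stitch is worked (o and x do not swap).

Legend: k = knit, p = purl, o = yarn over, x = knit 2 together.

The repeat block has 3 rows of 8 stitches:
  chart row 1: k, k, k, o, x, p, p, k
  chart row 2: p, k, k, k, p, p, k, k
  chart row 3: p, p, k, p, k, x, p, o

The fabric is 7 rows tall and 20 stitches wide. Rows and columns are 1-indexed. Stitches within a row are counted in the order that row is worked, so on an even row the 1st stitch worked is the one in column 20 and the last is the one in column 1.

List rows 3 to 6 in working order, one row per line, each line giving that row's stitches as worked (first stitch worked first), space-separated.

Rows as worked:
p p k p k x p o p p k p k x p o p p k p
o p p p p k k x o p p p p k k x o p p p
p k k k p p k k p k k k p p k k p k k k
k p k k o k x p k p k k o k x p k p k k

Derivation:
Row 3: chart row 3, RS - tile across columns 1-20 and work as-is.
Row 4: chart row 1, WS - tiled (columns 1-20): k k k o x p p k k k k o x p p k k k k o; work from column 20 back to 1 with k<->p swapped.
Row 5: chart row 2, RS - tile across columns 1-20 and work as-is.
Row 6: chart row 3, WS - tiled (columns 1-20): p p k p k x p o p p k p k x p o p p k p; work from column 20 back to 1 with k<->p swapped.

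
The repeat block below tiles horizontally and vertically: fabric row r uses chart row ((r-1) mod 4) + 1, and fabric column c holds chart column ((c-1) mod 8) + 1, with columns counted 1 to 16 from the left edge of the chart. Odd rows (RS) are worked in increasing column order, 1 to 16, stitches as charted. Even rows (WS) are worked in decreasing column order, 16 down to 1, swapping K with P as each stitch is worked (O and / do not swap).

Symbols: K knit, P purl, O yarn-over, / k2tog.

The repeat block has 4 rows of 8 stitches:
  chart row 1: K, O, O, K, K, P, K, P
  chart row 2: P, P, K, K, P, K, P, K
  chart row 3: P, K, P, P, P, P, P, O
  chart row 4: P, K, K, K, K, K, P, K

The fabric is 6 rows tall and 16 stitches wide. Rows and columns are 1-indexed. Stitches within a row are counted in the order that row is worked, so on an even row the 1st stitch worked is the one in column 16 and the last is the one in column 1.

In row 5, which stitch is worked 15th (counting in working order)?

Result:
K

Derivation:
Row 5: (5-1) mod 4 = 0, so use chart row 1. Odd row -> RS.
Chart row 1 tiled across columns 1-16: K O O K K P K P K O O K K P K P
RS: work column 1 to column 16, symbols as charted — the tiled row is the row as worked.
The 15th stitch worked is K.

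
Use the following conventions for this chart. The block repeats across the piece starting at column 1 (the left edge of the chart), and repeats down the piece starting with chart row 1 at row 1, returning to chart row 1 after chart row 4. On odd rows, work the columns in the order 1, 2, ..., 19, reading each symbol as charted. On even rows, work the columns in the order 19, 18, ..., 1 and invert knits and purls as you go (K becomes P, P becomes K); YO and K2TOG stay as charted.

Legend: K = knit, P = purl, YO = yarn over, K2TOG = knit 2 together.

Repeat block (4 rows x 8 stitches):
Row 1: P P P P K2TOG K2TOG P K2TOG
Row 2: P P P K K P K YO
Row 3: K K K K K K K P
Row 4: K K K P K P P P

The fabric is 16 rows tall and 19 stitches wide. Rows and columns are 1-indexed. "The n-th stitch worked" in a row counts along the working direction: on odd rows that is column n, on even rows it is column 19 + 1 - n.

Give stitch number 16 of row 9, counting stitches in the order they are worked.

Result:
K2TOG

Derivation:
Row 9 uses chart row ((9-1) mod 4)+1 = 1. Row 9 is odd, so RS.
Chart row 1 tiled across columns 1-19: P P P P K2TOG K2TOG P K2TOG P P P P K2TOG K2TOG P K2TOG P P P
RS: work column 1 to column 19, symbols as charted — the tiled row is the row as worked.
The 16th stitch worked is K2TOG.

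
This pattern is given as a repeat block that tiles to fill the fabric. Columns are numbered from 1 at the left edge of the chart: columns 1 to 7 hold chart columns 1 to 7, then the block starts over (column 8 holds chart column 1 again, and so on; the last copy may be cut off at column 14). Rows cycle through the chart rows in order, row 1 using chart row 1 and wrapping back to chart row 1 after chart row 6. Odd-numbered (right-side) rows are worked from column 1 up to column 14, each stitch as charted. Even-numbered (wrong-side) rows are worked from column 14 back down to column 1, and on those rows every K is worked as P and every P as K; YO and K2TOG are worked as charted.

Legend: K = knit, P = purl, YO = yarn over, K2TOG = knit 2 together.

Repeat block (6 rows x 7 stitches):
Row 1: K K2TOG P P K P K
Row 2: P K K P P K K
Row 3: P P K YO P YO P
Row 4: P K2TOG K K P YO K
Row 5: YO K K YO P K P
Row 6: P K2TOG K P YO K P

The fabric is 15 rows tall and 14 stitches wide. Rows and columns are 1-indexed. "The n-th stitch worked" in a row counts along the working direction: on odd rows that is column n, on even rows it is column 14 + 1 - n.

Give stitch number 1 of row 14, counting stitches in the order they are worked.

Stitch:
P

Derivation:
For row 14: chart row = ((14-1) mod 6) + 1 = 2; this is a WS (even) row.
Chart row 2 tiled across columns 1-14: P K K P P K K P K K P P K K
WS row: flip the tiled sequence (start at column 14) and apply K<->P; YO and K2TOG stay.
Row 14 as worked: P P K K P P K P P K K P P K
The 1st stitch worked is P.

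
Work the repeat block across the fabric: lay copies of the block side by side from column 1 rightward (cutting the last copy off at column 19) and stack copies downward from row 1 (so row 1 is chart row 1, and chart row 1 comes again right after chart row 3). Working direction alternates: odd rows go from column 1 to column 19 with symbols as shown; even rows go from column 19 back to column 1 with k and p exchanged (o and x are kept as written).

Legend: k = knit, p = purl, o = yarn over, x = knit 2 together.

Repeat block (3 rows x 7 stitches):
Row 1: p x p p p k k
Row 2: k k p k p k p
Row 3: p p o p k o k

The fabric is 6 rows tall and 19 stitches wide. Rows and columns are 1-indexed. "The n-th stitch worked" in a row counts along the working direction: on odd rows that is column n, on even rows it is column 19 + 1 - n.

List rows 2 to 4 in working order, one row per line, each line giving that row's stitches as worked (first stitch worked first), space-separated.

Result:
k p k p p k p k p k p p k p k p k p p
p p o p k o k p p o p k o k p p o p k
k k k x k p p k k k x k p p k k k x k

Derivation:
Row 2: chart row 2, WS - tiled (columns 1-19): k k p k p k p k k p k p k p k k p k p; work from column 19 back to 1 with k<->p swapped.
Row 3: chart row 3, RS - tile across columns 1-19 and work as-is.
Row 4: chart row 1, WS - tiled (columns 1-19): p x p p p k k p x p p p k k p x p p p; work from column 19 back to 1 with k<->p swapped.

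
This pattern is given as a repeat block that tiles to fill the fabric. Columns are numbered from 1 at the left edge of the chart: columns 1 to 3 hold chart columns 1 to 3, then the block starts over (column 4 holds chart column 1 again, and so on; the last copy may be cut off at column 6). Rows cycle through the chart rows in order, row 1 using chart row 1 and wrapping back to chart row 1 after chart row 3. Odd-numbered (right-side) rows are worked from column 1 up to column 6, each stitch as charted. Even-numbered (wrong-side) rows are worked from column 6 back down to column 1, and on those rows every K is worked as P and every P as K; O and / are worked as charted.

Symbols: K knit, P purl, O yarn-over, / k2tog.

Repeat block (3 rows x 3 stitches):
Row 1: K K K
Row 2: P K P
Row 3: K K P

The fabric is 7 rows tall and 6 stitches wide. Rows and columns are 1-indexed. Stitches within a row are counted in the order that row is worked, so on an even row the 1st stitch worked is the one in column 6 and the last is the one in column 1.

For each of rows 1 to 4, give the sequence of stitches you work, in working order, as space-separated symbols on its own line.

Row 1: chart row 1, RS - tile across columns 1-6 and work as-is.
Row 2: chart row 2, WS - tiled (columns 1-6): P K P P K P; work from column 6 back to 1 with K<->P swapped.
Row 3: chart row 3, RS - tile across columns 1-6 and work as-is.
Row 4: chart row 1, WS - tiled (columns 1-6): K K K K K K; work from column 6 back to 1 with K<->P swapped.

Rows as worked:
K K K K K K
K P K K P K
K K P K K P
P P P P P P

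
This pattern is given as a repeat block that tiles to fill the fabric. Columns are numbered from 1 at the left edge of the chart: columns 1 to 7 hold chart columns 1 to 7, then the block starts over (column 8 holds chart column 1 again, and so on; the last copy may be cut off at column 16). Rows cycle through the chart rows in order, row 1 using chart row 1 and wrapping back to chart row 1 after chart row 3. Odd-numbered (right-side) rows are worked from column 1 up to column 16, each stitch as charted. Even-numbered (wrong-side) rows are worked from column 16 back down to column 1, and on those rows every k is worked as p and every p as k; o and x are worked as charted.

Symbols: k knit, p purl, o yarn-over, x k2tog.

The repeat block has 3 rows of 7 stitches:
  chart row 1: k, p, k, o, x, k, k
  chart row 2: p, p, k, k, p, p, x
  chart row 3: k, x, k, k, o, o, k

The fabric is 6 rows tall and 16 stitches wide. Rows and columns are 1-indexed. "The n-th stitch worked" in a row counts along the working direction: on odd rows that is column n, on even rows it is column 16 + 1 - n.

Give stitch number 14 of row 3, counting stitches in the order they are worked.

For row 3: chart row = ((3-1) mod 3) + 1 = 3; this is a RS (odd) row.
Chart row 3 tiled across columns 1-16: k x k k o o k k x k k o o k k x
RS: work column 1 to column 16, symbols as charted — the tiled row is the row as worked.
The 14th stitch worked is k.

== STITCH ==
k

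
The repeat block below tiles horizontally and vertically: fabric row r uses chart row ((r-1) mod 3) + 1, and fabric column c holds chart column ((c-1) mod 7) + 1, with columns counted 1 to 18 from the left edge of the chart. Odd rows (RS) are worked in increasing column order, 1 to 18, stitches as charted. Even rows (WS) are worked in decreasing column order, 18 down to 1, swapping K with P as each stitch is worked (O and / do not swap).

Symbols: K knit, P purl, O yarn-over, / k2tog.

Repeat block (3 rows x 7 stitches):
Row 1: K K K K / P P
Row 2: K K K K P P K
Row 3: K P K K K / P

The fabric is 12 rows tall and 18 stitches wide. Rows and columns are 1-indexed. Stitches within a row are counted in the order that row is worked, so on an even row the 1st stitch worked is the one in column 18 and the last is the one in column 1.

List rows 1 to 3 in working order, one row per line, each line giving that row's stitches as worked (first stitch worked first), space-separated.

Result:
K K K K / P P K K K K / P P K K K K
P P P P P K K P P P P P K K P P P P
K P K K K / P K P K K K / P K P K K

Derivation:
Row 1: chart row 1, RS - tile across columns 1-18 and work as-is.
Row 2: chart row 2, WS - tiled (columns 1-18): K K K K P P K K K K K P P K K K K K; work from column 18 back to 1 with K<->P swapped.
Row 3: chart row 3, RS - tile across columns 1-18 and work as-is.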